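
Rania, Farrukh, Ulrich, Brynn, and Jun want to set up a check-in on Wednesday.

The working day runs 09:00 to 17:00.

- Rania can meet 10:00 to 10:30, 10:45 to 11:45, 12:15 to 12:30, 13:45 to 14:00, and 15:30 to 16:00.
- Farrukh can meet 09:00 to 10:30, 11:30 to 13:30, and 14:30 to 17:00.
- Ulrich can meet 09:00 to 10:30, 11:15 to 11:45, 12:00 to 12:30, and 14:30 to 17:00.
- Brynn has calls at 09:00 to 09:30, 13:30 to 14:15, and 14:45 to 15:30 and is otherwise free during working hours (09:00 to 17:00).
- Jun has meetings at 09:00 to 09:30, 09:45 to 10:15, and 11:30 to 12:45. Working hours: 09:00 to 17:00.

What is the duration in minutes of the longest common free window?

30 minutes

Brynn free within 09:00–17:00: 09:30–13:30, 14:15–14:45, 15:30–17:00.
Jun free within 09:00–17:00: 09:30–09:45, 10:15–11:30, 12:45–17:00.
Rania ∩ Farrukh: 10:00–10:30, 11:30–11:45, 12:15–12:30, 15:30–16:00.
Rania ∩ Farrukh ∩ Ulrich: 10:00–10:30, 11:30–11:45, 12:15–12:30, 15:30–16:00.
Rania ∩ Farrukh ∩ Ulrich ∩ Brynn: 10:00–10:30, 11:30–11:45, 12:15–12:30, 15:30–16:00.
Rania ∩ Farrukh ∩ Ulrich ∩ Brynn ∩ Jun: 10:15–10:30, 15:30–16:00.
Common window lengths: 15, 30 min; longest is 30.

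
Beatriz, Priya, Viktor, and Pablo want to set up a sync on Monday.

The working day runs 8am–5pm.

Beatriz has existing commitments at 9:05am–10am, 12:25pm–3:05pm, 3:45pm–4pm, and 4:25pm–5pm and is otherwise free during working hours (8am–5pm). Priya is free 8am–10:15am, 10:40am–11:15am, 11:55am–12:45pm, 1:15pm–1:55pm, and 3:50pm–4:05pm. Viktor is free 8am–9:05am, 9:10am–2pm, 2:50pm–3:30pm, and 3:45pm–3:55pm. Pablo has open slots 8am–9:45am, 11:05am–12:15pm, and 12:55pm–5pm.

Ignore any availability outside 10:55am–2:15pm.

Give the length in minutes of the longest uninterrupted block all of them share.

Beatriz free within 08:00–17:00: 08:00–09:05, 10:00–12:25, 15:05–15:45, 16:00–16:25.
Beatriz ∩ Priya: 08:00–09:05, 10:00–10:15, 10:40–11:15, 11:55–12:25, 16:00–16:05.
Beatriz ∩ Priya ∩ Viktor: 08:00–09:05, 10:00–10:15, 10:40–11:15, 11:55–12:25.
Beatriz ∩ Priya ∩ Viktor ∩ Pablo: 08:00–09:05, 11:05–11:15, 11:55–12:15.
Restricted to 10:55–14:15: 11:05–11:15, 11:55–12:15.
Common window lengths: 10, 20 min; longest is 20.

20 minutes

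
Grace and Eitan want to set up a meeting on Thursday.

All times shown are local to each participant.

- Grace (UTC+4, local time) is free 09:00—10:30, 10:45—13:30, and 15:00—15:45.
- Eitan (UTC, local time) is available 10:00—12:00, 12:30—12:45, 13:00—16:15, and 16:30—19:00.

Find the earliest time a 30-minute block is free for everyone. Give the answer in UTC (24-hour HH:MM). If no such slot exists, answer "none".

Grace → UTC: 05:00–06:30, 06:45–09:30, 11:00–11:45.
Eitan → UTC: 10:00–12:00, 12:30–12:45, 13:00–16:15, 16:30–19:00.
Grace ∩ Eitan: 11:00–11:45.
Windows ≥ 30 min: 11:00–11:45.
Earliest such window starts at 11:00.

11:00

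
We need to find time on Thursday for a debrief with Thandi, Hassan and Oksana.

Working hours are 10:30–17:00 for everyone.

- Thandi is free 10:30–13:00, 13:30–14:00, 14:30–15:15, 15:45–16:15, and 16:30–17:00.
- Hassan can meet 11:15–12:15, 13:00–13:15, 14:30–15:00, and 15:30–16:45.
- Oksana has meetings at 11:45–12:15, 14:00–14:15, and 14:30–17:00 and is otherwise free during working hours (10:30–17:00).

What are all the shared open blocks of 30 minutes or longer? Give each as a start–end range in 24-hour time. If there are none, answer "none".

11:15–11:45

Oksana free within 10:30–17:00: 10:30–11:45, 12:15–14:00, 14:15–14:30.
Thandi ∩ Hassan: 11:15–12:15, 14:30–15:00, 15:45–16:15, 16:30–16:45.
Thandi ∩ Hassan ∩ Oksana: 11:15–11:45.
Windows ≥ 30 min: 11:15–11:45.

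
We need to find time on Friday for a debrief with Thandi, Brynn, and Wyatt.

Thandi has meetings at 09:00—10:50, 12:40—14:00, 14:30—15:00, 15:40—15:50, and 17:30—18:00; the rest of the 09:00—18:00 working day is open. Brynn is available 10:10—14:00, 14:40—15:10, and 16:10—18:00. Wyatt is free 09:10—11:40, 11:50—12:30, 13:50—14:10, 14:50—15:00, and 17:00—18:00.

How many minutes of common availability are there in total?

Thandi free within 09:00–18:00: 10:50–12:40, 14:00–14:30, 15:00–15:40, 15:50–17:30.
Thandi ∩ Brynn: 10:50–12:40, 15:00–15:10, 16:10–17:30.
Thandi ∩ Brynn ∩ Wyatt: 10:50–11:40, 11:50–12:30, 17:00–17:30.
Total common minutes: 50 + 40 + 30 = 120.

120 minutes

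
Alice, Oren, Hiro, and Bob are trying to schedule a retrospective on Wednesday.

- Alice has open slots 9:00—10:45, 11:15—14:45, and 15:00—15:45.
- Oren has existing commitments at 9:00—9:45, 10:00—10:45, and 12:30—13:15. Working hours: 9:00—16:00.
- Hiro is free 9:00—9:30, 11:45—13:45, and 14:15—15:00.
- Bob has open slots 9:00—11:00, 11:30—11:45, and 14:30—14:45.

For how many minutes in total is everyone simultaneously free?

Oren free within 09:00–16:00: 09:45–10:00, 10:45–12:30, 13:15–16:00.
Alice ∩ Oren: 09:45–10:00, 11:15–12:30, 13:15–14:45, 15:00–15:45.
Alice ∩ Oren ∩ Hiro: 11:45–12:30, 13:15–13:45, 14:15–14:45.
Alice ∩ Oren ∩ Hiro ∩ Bob: 14:30–14:45.
Total common minutes: 15.

15 minutes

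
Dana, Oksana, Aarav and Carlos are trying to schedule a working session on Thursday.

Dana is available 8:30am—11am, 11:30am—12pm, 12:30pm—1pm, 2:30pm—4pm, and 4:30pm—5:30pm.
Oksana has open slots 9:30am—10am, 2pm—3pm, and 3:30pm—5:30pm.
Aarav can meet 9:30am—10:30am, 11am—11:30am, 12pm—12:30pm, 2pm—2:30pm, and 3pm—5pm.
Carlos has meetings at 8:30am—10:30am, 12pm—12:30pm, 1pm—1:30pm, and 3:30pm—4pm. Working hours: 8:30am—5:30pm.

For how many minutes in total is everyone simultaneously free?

Carlos free within 08:30–17:30: 10:30–12:00, 12:30–13:00, 13:30–15:30, 16:00–17:30.
Dana ∩ Oksana: 09:30–10:00, 14:30–15:00, 15:30–16:00, 16:30–17:30.
Dana ∩ Oksana ∩ Aarav: 09:30–10:00, 15:30–16:00, 16:30–17:00.
Dana ∩ Oksana ∩ Aarav ∩ Carlos: 16:30–17:00.
Total common minutes: 30.

30 minutes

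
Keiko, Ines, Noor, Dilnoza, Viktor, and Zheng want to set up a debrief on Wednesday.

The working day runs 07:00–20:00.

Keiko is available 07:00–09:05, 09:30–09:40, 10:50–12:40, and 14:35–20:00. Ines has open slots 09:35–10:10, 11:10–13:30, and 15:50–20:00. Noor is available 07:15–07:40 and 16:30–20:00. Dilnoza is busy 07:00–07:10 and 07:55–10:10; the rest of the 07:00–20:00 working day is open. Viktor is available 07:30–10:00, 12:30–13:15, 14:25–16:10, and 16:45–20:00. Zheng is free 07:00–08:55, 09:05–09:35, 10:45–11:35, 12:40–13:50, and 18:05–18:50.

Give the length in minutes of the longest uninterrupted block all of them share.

45 minutes

Dilnoza free within 07:00–20:00: 07:10–07:55, 10:10–20:00.
Keiko ∩ Ines: 09:35–09:40, 11:10–12:40, 15:50–20:00.
Keiko ∩ Ines ∩ Noor: 16:30–20:00.
Keiko ∩ Ines ∩ Noor ∩ Dilnoza: 16:30–20:00.
Keiko ∩ Ines ∩ Noor ∩ Dilnoza ∩ Viktor: 16:45–20:00.
Keiko ∩ Ines ∩ Noor ∩ Dilnoza ∩ Viktor ∩ Zheng: 18:05–18:50.
Single common window of 45 minutes.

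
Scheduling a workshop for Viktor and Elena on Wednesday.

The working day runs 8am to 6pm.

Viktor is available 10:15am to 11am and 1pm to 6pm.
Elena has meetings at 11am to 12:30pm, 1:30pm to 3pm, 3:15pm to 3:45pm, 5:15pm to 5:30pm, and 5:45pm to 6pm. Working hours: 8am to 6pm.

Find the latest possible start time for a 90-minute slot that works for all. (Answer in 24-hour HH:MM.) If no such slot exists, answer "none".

Elena free within 08:00–18:00: 08:00–11:00, 12:30–13:30, 15:00–15:15, 15:45–17:15, 17:30–17:45.
Viktor ∩ Elena: 10:15–11:00, 13:00–13:30, 15:00–15:15, 15:45–17:15, 17:30–17:45.
Windows ≥ 90 min: 15:45–17:15.
Latest start in the last window 15:45–17:15 is 17:15 − 90 min = 15:45.

15:45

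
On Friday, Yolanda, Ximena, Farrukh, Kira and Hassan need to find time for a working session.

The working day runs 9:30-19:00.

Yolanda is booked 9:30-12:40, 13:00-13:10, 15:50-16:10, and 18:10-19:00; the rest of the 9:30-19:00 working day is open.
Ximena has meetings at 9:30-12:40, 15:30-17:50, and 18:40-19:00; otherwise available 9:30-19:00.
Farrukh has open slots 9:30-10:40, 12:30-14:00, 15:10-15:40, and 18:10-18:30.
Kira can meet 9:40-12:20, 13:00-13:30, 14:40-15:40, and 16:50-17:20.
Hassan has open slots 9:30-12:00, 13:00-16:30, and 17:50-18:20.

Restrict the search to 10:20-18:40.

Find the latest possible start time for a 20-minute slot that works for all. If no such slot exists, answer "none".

Yolanda free within 09:30–19:00: 12:40–13:00, 13:10–15:50, 16:10–18:10.
Ximena free within 09:30–19:00: 12:40–15:30, 17:50–18:40.
Yolanda ∩ Ximena: 12:40–13:00, 13:10–15:30, 17:50–18:10.
Yolanda ∩ Ximena ∩ Farrukh: 12:40–13:00, 13:10–14:00, 15:10–15:30.
Yolanda ∩ Ximena ∩ Farrukh ∩ Kira: 13:10–13:30, 15:10–15:30.
Yolanda ∩ Ximena ∩ Farrukh ∩ Kira ∩ Hassan: 13:10–13:30, 15:10–15:30.
Restricted to 10:20–18:40: 13:10–13:30, 15:10–15:30.
Windows ≥ 20 min: 13:10–13:30, 15:10–15:30.
Latest start in the last window 15:10–15:30 is 15:30 − 20 min = 15:10.

15:10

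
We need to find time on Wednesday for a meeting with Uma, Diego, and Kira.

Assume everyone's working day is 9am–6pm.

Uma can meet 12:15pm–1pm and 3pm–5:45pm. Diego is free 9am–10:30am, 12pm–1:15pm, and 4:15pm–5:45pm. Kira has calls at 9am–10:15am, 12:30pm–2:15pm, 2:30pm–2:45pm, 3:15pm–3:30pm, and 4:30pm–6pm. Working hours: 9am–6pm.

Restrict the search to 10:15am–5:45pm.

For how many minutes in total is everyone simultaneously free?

30 minutes

Kira free within 09:00–18:00: 10:15–12:30, 14:15–14:30, 14:45–15:15, 15:30–16:30.
Uma ∩ Diego: 12:15–13:00, 16:15–17:45.
Uma ∩ Diego ∩ Kira: 12:15–12:30, 16:15–16:30.
Restricted to 10:15–17:45: 12:15–12:30, 16:15–16:30.
Total common minutes: 15 + 15 = 30.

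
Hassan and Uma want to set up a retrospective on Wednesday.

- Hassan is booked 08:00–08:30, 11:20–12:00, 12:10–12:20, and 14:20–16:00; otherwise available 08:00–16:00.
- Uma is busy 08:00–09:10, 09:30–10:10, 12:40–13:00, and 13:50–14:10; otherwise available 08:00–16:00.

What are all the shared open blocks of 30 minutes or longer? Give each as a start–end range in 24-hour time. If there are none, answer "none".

Hassan free within 08:00–16:00: 08:30–11:20, 12:00–12:10, 12:20–14:20.
Uma free within 08:00–16:00: 09:10–09:30, 10:10–12:40, 13:00–13:50, 14:10–16:00.
Hassan ∩ Uma: 09:10–09:30, 10:10–11:20, 12:00–12:10, 12:20–12:40, 13:00–13:50, 14:10–14:20.
Windows ≥ 30 min: 10:10–11:20, 13:00–13:50.

10:10–11:20, 13:00–13:50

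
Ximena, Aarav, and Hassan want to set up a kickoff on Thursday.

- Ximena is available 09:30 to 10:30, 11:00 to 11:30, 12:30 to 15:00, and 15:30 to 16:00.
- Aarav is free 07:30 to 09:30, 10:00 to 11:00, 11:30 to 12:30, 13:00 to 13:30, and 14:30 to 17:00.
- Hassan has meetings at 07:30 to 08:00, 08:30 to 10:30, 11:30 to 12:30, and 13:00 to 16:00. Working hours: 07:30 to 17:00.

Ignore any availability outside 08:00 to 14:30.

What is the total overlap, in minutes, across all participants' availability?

Hassan free within 07:30–17:00: 08:00–08:30, 10:30–11:30, 12:30–13:00, 16:00–17:00.
Ximena ∩ Aarav: 10:00–10:30, 13:00–13:30, 14:30–15:00, 15:30–16:00.
Ximena ∩ Aarav ∩ Hassan: (none).
Restricted to 08:00–14:30: (none).
Total common minutes: 0.

0 minutes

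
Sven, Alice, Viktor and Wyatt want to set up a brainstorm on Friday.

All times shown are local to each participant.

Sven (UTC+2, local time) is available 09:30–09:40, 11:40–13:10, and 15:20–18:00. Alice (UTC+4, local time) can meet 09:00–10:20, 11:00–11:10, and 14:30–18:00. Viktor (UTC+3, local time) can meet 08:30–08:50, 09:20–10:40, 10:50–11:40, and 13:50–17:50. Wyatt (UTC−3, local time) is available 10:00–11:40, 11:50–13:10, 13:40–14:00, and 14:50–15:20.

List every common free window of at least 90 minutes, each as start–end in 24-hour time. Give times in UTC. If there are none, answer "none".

none

Sven → UTC: 07:30–07:40, 09:40–11:10, 13:20–16:00.
Alice → UTC: 05:00–06:20, 07:00–07:10, 10:30–14:00.
Viktor → UTC: 05:30–05:50, 06:20–07:40, 07:50–08:40, 10:50–14:50.
Wyatt → UTC: 13:00–14:40, 14:50–16:10, 16:40–17:00, 17:50–18:20.
Sven ∩ Alice: 10:30–11:10, 13:20–14:00.
Sven ∩ Alice ∩ Viktor: 10:50–11:10, 13:20–14:00.
Sven ∩ Alice ∩ Viktor ∩ Wyatt: 13:20–14:00.
Windows ≥ 90 min: (none).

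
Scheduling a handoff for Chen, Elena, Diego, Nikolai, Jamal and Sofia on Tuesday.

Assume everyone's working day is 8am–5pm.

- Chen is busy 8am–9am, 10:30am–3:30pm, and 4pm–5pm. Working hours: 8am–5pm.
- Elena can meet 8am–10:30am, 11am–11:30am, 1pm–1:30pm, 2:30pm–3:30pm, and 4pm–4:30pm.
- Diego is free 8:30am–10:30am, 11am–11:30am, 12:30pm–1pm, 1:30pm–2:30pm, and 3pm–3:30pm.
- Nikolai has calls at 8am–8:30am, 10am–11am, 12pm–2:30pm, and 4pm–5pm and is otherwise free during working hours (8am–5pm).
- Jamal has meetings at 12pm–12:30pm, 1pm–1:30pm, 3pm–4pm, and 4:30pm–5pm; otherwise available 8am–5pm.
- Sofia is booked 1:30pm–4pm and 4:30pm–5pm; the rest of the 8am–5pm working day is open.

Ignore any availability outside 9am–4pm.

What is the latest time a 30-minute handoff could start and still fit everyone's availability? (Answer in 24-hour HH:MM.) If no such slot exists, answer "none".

Chen free within 08:00–17:00: 09:00–10:30, 15:30–16:00.
Nikolai free within 08:00–17:00: 08:30–10:00, 11:00–12:00, 14:30–16:00.
Jamal free within 08:00–17:00: 08:00–12:00, 12:30–13:00, 13:30–15:00, 16:00–16:30.
Sofia free within 08:00–17:00: 08:00–13:30, 16:00–16:30.
Chen ∩ Elena: 09:00–10:30.
Chen ∩ Elena ∩ Diego: 09:00–10:30.
Chen ∩ Elena ∩ Diego ∩ Nikolai: 09:00–10:00.
Chen ∩ Elena ∩ Diego ∩ Nikolai ∩ Jamal: 09:00–10:00.
Chen ∩ Elena ∩ Diego ∩ Nikolai ∩ Jamal ∩ Sofia: 09:00–10:00.
Restricted to 09:00–16:00: 09:00–10:00.
Windows ≥ 30 min: 09:00–10:00.
Latest start in the last window 09:00–10:00 is 10:00 − 30 min = 09:30.

09:30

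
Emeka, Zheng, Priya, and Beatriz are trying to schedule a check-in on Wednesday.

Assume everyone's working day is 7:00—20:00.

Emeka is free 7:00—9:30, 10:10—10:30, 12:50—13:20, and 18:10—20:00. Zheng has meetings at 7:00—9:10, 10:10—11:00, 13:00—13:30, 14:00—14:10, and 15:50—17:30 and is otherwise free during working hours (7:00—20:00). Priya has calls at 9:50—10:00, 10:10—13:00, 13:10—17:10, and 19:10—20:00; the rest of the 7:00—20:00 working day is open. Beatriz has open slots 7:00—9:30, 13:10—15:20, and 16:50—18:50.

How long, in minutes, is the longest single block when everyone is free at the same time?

Zheng free within 07:00–20:00: 09:10–10:10, 11:00–13:00, 13:30–14:00, 14:10–15:50, 17:30–20:00.
Priya free within 07:00–20:00: 07:00–09:50, 10:00–10:10, 13:00–13:10, 17:10–19:10.
Emeka ∩ Zheng: 09:10–09:30, 12:50–13:00, 18:10–20:00.
Emeka ∩ Zheng ∩ Priya: 09:10–09:30, 18:10–19:10.
Emeka ∩ Zheng ∩ Priya ∩ Beatriz: 09:10–09:30, 18:10–18:50.
Common window lengths: 20, 40 min; longest is 40.

40 minutes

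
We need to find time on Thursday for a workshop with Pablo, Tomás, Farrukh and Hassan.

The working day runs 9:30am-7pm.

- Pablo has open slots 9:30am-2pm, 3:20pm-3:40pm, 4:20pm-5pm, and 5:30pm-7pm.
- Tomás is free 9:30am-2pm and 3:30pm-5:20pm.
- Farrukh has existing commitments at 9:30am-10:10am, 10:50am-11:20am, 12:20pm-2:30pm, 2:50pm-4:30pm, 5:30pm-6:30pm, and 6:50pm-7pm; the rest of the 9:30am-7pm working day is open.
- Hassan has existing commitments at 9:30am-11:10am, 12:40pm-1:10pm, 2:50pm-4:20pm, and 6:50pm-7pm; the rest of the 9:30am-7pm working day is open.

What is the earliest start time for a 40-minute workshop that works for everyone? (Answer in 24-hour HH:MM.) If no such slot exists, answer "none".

11:20

Farrukh free within 09:30–19:00: 10:10–10:50, 11:20–12:20, 14:30–14:50, 16:30–17:30, 18:30–18:50.
Hassan free within 09:30–19:00: 11:10–12:40, 13:10–14:50, 16:20–18:50.
Pablo ∩ Tomás: 09:30–14:00, 15:30–15:40, 16:20–17:00.
Pablo ∩ Tomás ∩ Farrukh: 10:10–10:50, 11:20–12:20, 16:30–17:00.
Pablo ∩ Tomás ∩ Farrukh ∩ Hassan: 11:20–12:20, 16:30–17:00.
Windows ≥ 40 min: 11:20–12:20.
Earliest such window starts at 11:20.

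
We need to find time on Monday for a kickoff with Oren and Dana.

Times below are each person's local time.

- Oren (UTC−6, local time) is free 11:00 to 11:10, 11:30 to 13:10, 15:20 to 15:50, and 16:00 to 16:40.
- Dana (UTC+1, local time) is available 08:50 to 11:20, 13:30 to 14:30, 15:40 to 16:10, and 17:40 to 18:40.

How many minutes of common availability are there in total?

20 minutes

Oren → UTC: 17:00–17:10, 17:30–19:10, 21:20–21:50, 22:00–22:40.
Dana → UTC: 07:50–10:20, 12:30–13:30, 14:40–15:10, 16:40–17:40.
Oren ∩ Dana: 17:00–17:10, 17:30–17:40.
Total common minutes: 10 + 10 = 20.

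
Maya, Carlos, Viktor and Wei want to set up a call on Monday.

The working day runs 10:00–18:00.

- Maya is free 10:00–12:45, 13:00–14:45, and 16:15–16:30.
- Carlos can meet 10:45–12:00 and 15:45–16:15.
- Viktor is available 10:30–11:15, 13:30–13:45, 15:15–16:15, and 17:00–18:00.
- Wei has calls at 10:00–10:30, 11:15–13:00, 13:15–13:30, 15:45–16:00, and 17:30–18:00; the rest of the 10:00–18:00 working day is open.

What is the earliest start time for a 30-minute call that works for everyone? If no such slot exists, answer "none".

Wei free within 10:00–18:00: 10:30–11:15, 13:00–13:15, 13:30–15:45, 16:00–17:30.
Maya ∩ Carlos: 10:45–12:00.
Maya ∩ Carlos ∩ Viktor: 10:45–11:15.
Maya ∩ Carlos ∩ Viktor ∩ Wei: 10:45–11:15.
Windows ≥ 30 min: 10:45–11:15.
Earliest such window starts at 10:45.

10:45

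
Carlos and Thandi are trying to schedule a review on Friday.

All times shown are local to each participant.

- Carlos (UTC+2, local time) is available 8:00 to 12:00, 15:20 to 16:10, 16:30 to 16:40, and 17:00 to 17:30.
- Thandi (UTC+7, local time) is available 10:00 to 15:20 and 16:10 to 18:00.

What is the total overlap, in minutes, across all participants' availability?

Carlos → UTC: 06:00–10:00, 13:20–14:10, 14:30–14:40, 15:00–15:30.
Thandi → UTC: 03:00–08:20, 09:10–11:00.
Carlos ∩ Thandi: 06:00–08:20, 09:10–10:00.
Total common minutes: 140 + 50 = 190.

190 minutes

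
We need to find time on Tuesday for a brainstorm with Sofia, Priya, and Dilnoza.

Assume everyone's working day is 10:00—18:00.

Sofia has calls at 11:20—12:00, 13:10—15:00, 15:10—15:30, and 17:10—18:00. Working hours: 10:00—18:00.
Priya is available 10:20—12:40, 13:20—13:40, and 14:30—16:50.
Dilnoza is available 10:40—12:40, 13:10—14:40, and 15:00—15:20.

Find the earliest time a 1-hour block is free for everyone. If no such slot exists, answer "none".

none

Sofia free within 10:00–18:00: 10:00–11:20, 12:00–13:10, 15:00–15:10, 15:30–17:10.
Sofia ∩ Priya: 10:20–11:20, 12:00–12:40, 15:00–15:10, 15:30–16:50.
Sofia ∩ Priya ∩ Dilnoza: 10:40–11:20, 12:00–12:40, 15:00–15:10.
Windows ≥ 60 min: (none).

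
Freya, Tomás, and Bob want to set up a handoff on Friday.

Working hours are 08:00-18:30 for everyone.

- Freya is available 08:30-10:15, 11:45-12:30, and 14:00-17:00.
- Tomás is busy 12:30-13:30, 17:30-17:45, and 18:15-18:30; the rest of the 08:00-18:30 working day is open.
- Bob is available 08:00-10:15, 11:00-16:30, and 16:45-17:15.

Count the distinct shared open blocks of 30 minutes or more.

Tomás free within 08:00–18:30: 08:00–12:30, 13:30–17:30, 17:45–18:15.
Freya ∩ Tomás: 08:30–10:15, 11:45–12:30, 14:00–17:00.
Freya ∩ Tomás ∩ Bob: 08:30–10:15, 11:45–12:30, 14:00–16:30, 16:45–17:00.
Windows ≥ 30 min: 08:30–10:15, 11:45–12:30, 14:00–16:30.
That's 3 windows.

3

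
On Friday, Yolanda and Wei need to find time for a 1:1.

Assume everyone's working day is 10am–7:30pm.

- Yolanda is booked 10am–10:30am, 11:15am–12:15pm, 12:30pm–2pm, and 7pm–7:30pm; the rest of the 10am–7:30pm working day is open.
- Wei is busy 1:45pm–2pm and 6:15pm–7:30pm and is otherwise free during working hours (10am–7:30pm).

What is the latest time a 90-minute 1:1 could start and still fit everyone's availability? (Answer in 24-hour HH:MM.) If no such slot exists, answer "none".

Yolanda free within 10:00–19:30: 10:30–11:15, 12:15–12:30, 14:00–19:00.
Wei free within 10:00–19:30: 10:00–13:45, 14:00–18:15.
Yolanda ∩ Wei: 10:30–11:15, 12:15–12:30, 14:00–18:15.
Windows ≥ 90 min: 14:00–18:15.
Latest start in the last window 14:00–18:15 is 18:15 − 90 min = 16:45.

16:45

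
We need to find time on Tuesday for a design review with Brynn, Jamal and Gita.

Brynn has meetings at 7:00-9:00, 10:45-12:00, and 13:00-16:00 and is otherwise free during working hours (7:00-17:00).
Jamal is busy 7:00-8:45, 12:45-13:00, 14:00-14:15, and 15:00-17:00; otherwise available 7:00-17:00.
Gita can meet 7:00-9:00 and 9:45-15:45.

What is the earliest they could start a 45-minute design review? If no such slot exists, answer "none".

Brynn free within 07:00–17:00: 09:00–10:45, 12:00–13:00, 16:00–17:00.
Jamal free within 07:00–17:00: 08:45–12:45, 13:00–14:00, 14:15–15:00.
Brynn ∩ Jamal: 09:00–10:45, 12:00–12:45.
Brynn ∩ Jamal ∩ Gita: 09:45–10:45, 12:00–12:45.
Windows ≥ 45 min: 09:45–10:45, 12:00–12:45.
Earliest such window starts at 09:45.

09:45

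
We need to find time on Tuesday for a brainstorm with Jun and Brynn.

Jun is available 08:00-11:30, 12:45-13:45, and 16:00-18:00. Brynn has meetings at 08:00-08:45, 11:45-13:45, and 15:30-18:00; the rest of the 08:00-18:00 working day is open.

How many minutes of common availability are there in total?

165 minutes

Brynn free within 08:00–18:00: 08:45–11:45, 13:45–15:30.
Jun ∩ Brynn: 08:45–11:30.
Total common minutes: 165.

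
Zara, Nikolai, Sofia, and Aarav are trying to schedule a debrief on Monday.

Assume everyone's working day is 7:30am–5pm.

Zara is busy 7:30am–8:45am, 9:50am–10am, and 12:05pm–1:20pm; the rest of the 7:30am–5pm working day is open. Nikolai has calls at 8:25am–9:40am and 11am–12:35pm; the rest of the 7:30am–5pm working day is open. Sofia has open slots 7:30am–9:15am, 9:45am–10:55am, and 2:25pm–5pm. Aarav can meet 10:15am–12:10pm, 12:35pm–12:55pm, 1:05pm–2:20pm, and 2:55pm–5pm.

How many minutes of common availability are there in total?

Zara free within 07:30–17:00: 08:45–09:50, 10:00–12:05, 13:20–17:00.
Nikolai free within 07:30–17:00: 07:30–08:25, 09:40–11:00, 12:35–17:00.
Zara ∩ Nikolai: 09:40–09:50, 10:00–11:00, 13:20–17:00.
Zara ∩ Nikolai ∩ Sofia: 09:45–09:50, 10:00–10:55, 14:25–17:00.
Zara ∩ Nikolai ∩ Sofia ∩ Aarav: 10:15–10:55, 14:55–17:00.
Total common minutes: 40 + 125 = 165.

165 minutes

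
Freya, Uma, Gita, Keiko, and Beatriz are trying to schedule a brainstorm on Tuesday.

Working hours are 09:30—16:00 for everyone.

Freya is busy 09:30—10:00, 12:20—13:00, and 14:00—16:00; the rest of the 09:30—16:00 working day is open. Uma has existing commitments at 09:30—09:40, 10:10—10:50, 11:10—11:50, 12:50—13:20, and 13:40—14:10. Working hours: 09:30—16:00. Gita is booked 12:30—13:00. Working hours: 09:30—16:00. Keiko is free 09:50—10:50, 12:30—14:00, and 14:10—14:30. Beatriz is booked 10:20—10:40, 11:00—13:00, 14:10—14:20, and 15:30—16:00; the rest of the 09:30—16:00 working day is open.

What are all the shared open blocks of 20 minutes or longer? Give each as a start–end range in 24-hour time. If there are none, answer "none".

Freya free within 09:30–16:00: 10:00–12:20, 13:00–14:00.
Uma free within 09:30–16:00: 09:40–10:10, 10:50–11:10, 11:50–12:50, 13:20–13:40, 14:10–16:00.
Gita free within 09:30–16:00: 09:30–12:30, 13:00–16:00.
Beatriz free within 09:30–16:00: 09:30–10:20, 10:40–11:00, 13:00–14:10, 14:20–15:30.
Freya ∩ Uma: 10:00–10:10, 10:50–11:10, 11:50–12:20, 13:20–13:40.
Freya ∩ Uma ∩ Gita: 10:00–10:10, 10:50–11:10, 11:50–12:20, 13:20–13:40.
Freya ∩ Uma ∩ Gita ∩ Keiko: 10:00–10:10, 13:20–13:40.
Freya ∩ Uma ∩ Gita ∩ Keiko ∩ Beatriz: 10:00–10:10, 13:20–13:40.
Windows ≥ 20 min: 13:20–13:40.

13:20–13:40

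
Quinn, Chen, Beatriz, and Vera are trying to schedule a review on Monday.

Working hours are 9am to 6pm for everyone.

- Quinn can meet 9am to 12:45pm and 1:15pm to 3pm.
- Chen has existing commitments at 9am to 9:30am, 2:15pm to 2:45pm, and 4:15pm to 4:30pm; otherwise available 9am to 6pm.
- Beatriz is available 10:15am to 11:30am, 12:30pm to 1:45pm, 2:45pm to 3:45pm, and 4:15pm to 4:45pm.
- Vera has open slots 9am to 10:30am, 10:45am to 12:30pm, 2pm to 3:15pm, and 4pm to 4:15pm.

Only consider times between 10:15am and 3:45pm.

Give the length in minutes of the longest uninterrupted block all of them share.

45 minutes

Chen free within 09:00–18:00: 09:30–14:15, 14:45–16:15, 16:30–18:00.
Quinn ∩ Chen: 09:30–12:45, 13:15–14:15, 14:45–15:00.
Quinn ∩ Chen ∩ Beatriz: 10:15–11:30, 12:30–12:45, 13:15–13:45, 14:45–15:00.
Quinn ∩ Chen ∩ Beatriz ∩ Vera: 10:15–10:30, 10:45–11:30, 14:45–15:00.
Restricted to 10:15–15:45: 10:15–10:30, 10:45–11:30, 14:45–15:00.
Common window lengths: 15, 45, 15 min; longest is 45.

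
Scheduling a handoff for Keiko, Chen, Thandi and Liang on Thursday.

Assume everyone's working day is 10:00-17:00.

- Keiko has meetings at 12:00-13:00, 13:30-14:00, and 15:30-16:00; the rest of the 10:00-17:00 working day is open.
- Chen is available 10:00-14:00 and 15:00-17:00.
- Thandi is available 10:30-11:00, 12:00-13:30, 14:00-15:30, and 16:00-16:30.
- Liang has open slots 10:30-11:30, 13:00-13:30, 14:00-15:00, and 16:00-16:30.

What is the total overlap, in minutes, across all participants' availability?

Keiko free within 10:00–17:00: 10:00–12:00, 13:00–13:30, 14:00–15:30, 16:00–17:00.
Keiko ∩ Chen: 10:00–12:00, 13:00–13:30, 15:00–15:30, 16:00–17:00.
Keiko ∩ Chen ∩ Thandi: 10:30–11:00, 13:00–13:30, 15:00–15:30, 16:00–16:30.
Keiko ∩ Chen ∩ Thandi ∩ Liang: 10:30–11:00, 13:00–13:30, 16:00–16:30.
Total common minutes: 30 + 30 + 30 = 90.

90 minutes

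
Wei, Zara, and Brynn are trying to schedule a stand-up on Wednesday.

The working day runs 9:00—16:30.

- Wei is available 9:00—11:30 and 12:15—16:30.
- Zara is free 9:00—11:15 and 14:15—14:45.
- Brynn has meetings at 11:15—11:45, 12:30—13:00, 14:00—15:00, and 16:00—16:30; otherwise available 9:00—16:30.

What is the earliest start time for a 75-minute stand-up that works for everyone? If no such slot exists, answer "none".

09:00

Brynn free within 09:00–16:30: 09:00–11:15, 11:45–12:30, 13:00–14:00, 15:00–16:00.
Wei ∩ Zara: 09:00–11:15, 14:15–14:45.
Wei ∩ Zara ∩ Brynn: 09:00–11:15.
Windows ≥ 75 min: 09:00–11:15.
Earliest such window starts at 09:00.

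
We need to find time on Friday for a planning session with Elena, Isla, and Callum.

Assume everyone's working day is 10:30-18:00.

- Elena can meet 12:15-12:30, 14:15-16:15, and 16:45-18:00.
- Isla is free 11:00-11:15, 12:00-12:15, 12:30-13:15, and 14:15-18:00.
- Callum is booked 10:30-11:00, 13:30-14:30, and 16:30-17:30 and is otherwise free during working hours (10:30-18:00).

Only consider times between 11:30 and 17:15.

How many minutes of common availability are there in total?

Callum free within 10:30–18:00: 11:00–13:30, 14:30–16:30, 17:30–18:00.
Elena ∩ Isla: 14:15–16:15, 16:45–18:00.
Elena ∩ Isla ∩ Callum: 14:30–16:15, 17:30–18:00.
Restricted to 11:30–17:15: 14:30–16:15.
Total common minutes: 105.

105 minutes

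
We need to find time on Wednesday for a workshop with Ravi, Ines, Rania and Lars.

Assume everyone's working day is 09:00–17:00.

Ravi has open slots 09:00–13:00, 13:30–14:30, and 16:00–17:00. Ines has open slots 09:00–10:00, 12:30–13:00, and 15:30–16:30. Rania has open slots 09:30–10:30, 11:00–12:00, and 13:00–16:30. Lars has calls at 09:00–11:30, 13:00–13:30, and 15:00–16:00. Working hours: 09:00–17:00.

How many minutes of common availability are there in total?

Lars free within 09:00–17:00: 11:30–13:00, 13:30–15:00, 16:00–17:00.
Ravi ∩ Ines: 09:00–10:00, 12:30–13:00, 16:00–16:30.
Ravi ∩ Ines ∩ Rania: 09:30–10:00, 16:00–16:30.
Ravi ∩ Ines ∩ Rania ∩ Lars: 16:00–16:30.
Total common minutes: 30.

30 minutes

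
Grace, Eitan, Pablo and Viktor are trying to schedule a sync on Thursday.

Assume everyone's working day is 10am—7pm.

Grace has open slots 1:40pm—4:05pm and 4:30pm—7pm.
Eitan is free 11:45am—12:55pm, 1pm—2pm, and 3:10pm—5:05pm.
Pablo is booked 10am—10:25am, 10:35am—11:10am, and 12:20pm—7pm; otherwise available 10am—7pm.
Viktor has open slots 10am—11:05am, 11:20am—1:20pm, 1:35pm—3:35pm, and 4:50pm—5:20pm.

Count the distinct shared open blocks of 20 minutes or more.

Pablo free within 10:00–19:00: 10:25–10:35, 11:10–12:20.
Grace ∩ Eitan: 13:40–14:00, 15:10–16:05, 16:30–17:05.
Grace ∩ Eitan ∩ Pablo: (none).
Grace ∩ Eitan ∩ Pablo ∩ Viktor: (none).
Windows ≥ 20 min: (none).
That's 0 windows.

0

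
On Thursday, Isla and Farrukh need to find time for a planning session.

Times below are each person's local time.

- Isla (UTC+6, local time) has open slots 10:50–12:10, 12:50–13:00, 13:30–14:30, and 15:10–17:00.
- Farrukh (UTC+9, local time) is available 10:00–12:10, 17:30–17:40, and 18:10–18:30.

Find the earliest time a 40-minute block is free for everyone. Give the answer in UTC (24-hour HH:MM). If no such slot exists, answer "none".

none

Isla → UTC: 04:50–06:10, 06:50–07:00, 07:30–08:30, 09:10–11:00.
Farrukh → UTC: 01:00–03:10, 08:30–08:40, 09:10–09:30.
Isla ∩ Farrukh: 09:10–09:30.
Windows ≥ 40 min: (none).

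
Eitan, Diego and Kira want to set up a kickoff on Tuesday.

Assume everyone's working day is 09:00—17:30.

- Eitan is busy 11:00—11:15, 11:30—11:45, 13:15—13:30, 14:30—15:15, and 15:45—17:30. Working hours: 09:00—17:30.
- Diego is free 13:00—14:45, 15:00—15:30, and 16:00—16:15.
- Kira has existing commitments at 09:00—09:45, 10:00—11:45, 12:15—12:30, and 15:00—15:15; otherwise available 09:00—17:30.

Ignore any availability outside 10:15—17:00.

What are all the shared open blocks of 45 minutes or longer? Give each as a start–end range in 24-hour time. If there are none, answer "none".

13:30–14:30

Eitan free within 09:00–17:30: 09:00–11:00, 11:15–11:30, 11:45–13:15, 13:30–14:30, 15:15–15:45.
Kira free within 09:00–17:30: 09:45–10:00, 11:45–12:15, 12:30–15:00, 15:15–17:30.
Eitan ∩ Diego: 13:00–13:15, 13:30–14:30, 15:15–15:30.
Eitan ∩ Diego ∩ Kira: 13:00–13:15, 13:30–14:30, 15:15–15:30.
Restricted to 10:15–17:00: 13:00–13:15, 13:30–14:30, 15:15–15:30.
Windows ≥ 45 min: 13:30–14:30.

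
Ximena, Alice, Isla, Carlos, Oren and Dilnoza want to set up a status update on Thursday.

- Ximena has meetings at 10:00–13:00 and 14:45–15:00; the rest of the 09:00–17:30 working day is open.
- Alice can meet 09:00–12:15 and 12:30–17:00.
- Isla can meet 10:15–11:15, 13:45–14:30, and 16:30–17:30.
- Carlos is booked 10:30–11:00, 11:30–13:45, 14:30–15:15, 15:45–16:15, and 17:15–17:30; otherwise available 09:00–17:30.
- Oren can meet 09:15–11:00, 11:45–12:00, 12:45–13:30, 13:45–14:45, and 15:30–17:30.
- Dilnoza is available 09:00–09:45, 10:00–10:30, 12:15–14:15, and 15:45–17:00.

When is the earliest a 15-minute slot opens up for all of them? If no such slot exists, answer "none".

Ximena free within 09:00–17:30: 09:00–10:00, 13:00–14:45, 15:00–17:30.
Carlos free within 09:00–17:30: 09:00–10:30, 11:00–11:30, 13:45–14:30, 15:15–15:45, 16:15–17:15.
Ximena ∩ Alice: 09:00–10:00, 13:00–14:45, 15:00–17:00.
Ximena ∩ Alice ∩ Isla: 13:45–14:30, 16:30–17:00.
Ximena ∩ Alice ∩ Isla ∩ Carlos: 13:45–14:30, 16:30–17:00.
Ximena ∩ Alice ∩ Isla ∩ Carlos ∩ Oren: 13:45–14:30, 16:30–17:00.
Ximena ∩ Alice ∩ Isla ∩ Carlos ∩ Oren ∩ Dilnoza: 13:45–14:15, 16:30–17:00.
Windows ≥ 15 min: 13:45–14:15, 16:30–17:00.
Earliest such window starts at 13:45.

13:45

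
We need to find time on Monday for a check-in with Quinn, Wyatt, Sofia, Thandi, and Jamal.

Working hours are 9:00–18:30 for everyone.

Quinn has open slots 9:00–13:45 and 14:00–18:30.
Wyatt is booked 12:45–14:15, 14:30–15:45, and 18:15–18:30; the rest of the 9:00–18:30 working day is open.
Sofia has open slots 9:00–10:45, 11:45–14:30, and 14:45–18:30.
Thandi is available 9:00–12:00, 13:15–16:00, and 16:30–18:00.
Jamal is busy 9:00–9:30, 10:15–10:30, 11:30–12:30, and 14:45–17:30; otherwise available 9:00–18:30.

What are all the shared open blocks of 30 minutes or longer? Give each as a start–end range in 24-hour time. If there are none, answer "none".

Wyatt free within 09:00–18:30: 09:00–12:45, 14:15–14:30, 15:45–18:15.
Jamal free within 09:00–18:30: 09:30–10:15, 10:30–11:30, 12:30–14:45, 17:30–18:30.
Quinn ∩ Wyatt: 09:00–12:45, 14:15–14:30, 15:45–18:15.
Quinn ∩ Wyatt ∩ Sofia: 09:00–10:45, 11:45–12:45, 14:15–14:30, 15:45–18:15.
Quinn ∩ Wyatt ∩ Sofia ∩ Thandi: 09:00–10:45, 11:45–12:00, 14:15–14:30, 15:45–16:00, 16:30–18:00.
Quinn ∩ Wyatt ∩ Sofia ∩ Thandi ∩ Jamal: 09:30–10:15, 10:30–10:45, 14:15–14:30, 17:30–18:00.
Windows ≥ 30 min: 09:30–10:15, 17:30–18:00.

09:30–10:15, 17:30–18:00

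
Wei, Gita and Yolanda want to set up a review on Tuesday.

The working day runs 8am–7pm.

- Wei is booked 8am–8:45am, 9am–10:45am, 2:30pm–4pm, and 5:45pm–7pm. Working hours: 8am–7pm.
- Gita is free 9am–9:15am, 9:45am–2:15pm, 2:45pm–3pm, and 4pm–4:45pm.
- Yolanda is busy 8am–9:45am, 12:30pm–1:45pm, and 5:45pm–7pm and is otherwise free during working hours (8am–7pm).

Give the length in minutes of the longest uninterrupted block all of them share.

105 minutes

Wei free within 08:00–19:00: 08:45–09:00, 10:45–14:30, 16:00–17:45.
Yolanda free within 08:00–19:00: 09:45–12:30, 13:45–17:45.
Wei ∩ Gita: 10:45–14:15, 16:00–16:45.
Wei ∩ Gita ∩ Yolanda: 10:45–12:30, 13:45–14:15, 16:00–16:45.
Common window lengths: 105, 30, 45 min; longest is 105.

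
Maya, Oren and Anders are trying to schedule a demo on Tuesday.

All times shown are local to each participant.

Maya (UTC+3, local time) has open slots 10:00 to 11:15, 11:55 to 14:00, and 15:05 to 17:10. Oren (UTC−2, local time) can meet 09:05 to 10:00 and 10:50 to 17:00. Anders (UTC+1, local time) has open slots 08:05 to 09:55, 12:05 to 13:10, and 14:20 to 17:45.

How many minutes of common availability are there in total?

50 minutes

Maya → UTC: 07:00–08:15, 08:55–11:00, 12:05–14:10.
Oren → UTC: 11:05–12:00, 12:50–19:00.
Anders → UTC: 07:05–08:55, 11:05–12:10, 13:20–16:45.
Maya ∩ Oren: 12:50–14:10.
Maya ∩ Oren ∩ Anders: 13:20–14:10.
Total common minutes: 50.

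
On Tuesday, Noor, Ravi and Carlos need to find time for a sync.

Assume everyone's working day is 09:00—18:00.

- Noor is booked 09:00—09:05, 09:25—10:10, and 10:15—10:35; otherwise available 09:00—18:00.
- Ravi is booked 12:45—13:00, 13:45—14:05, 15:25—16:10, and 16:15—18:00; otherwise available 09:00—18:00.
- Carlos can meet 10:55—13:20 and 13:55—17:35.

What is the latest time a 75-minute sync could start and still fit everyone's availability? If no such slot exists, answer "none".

Noor free within 09:00–18:00: 09:05–09:25, 10:10–10:15, 10:35–18:00.
Ravi free within 09:00–18:00: 09:00–12:45, 13:00–13:45, 14:05–15:25, 16:10–16:15.
Noor ∩ Ravi: 09:05–09:25, 10:10–10:15, 10:35–12:45, 13:00–13:45, 14:05–15:25, 16:10–16:15.
Noor ∩ Ravi ∩ Carlos: 10:55–12:45, 13:00–13:20, 14:05–15:25, 16:10–16:15.
Windows ≥ 75 min: 10:55–12:45, 14:05–15:25.
Latest start in the last window 14:05–15:25 is 15:25 − 75 min = 14:10.

14:10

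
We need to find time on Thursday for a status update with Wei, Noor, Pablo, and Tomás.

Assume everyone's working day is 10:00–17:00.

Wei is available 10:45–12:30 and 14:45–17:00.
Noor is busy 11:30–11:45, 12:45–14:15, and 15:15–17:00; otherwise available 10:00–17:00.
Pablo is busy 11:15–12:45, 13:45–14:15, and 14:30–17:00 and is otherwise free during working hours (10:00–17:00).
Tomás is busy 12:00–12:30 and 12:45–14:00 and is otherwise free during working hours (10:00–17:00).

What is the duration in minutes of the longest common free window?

Noor free within 10:00–17:00: 10:00–11:30, 11:45–12:45, 14:15–15:15.
Pablo free within 10:00–17:00: 10:00–11:15, 12:45–13:45, 14:15–14:30.
Tomás free within 10:00–17:00: 10:00–12:00, 12:30–12:45, 14:00–17:00.
Wei ∩ Noor: 10:45–11:30, 11:45–12:30, 14:45–15:15.
Wei ∩ Noor ∩ Pablo: 10:45–11:15.
Wei ∩ Noor ∩ Pablo ∩ Tomás: 10:45–11:15.
Single common window of 30 minutes.

30 minutes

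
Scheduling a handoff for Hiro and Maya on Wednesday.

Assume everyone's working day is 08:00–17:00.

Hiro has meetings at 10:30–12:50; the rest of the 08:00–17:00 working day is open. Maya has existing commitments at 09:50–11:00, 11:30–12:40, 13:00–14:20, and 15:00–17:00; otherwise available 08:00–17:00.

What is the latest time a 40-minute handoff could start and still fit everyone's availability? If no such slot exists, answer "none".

14:20

Hiro free within 08:00–17:00: 08:00–10:30, 12:50–17:00.
Maya free within 08:00–17:00: 08:00–09:50, 11:00–11:30, 12:40–13:00, 14:20–15:00.
Hiro ∩ Maya: 08:00–09:50, 12:50–13:00, 14:20–15:00.
Windows ≥ 40 min: 08:00–09:50, 14:20–15:00.
Latest start in the last window 14:20–15:00 is 15:00 − 40 min = 14:20.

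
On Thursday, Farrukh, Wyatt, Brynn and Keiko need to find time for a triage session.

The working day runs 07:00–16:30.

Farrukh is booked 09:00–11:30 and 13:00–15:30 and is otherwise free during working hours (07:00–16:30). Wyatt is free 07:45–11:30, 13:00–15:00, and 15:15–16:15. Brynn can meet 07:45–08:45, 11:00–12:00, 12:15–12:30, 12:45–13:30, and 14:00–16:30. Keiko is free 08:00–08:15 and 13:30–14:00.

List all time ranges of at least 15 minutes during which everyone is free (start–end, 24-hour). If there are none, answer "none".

08:00–08:15

Farrukh free within 07:00–16:30: 07:00–09:00, 11:30–13:00, 15:30–16:30.
Farrukh ∩ Wyatt: 07:45–09:00, 15:30–16:15.
Farrukh ∩ Wyatt ∩ Brynn: 07:45–08:45, 15:30–16:15.
Farrukh ∩ Wyatt ∩ Brynn ∩ Keiko: 08:00–08:15.
Windows ≥ 15 min: 08:00–08:15.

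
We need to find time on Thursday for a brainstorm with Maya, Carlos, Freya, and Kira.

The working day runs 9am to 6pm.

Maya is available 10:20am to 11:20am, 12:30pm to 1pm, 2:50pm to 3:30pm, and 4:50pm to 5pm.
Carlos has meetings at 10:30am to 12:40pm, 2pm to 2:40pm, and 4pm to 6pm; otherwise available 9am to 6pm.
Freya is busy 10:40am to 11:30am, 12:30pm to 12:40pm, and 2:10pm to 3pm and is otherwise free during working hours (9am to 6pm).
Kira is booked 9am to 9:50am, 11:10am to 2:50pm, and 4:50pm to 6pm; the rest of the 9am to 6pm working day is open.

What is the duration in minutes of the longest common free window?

30 minutes

Carlos free within 09:00–18:00: 09:00–10:30, 12:40–14:00, 14:40–16:00.
Freya free within 09:00–18:00: 09:00–10:40, 11:30–12:30, 12:40–14:10, 15:00–18:00.
Kira free within 09:00–18:00: 09:50–11:10, 14:50–16:50.
Maya ∩ Carlos: 10:20–10:30, 12:40–13:00, 14:50–15:30.
Maya ∩ Carlos ∩ Freya: 10:20–10:30, 12:40–13:00, 15:00–15:30.
Maya ∩ Carlos ∩ Freya ∩ Kira: 10:20–10:30, 15:00–15:30.
Common window lengths: 10, 30 min; longest is 30.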